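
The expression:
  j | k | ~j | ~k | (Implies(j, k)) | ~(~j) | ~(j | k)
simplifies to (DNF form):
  True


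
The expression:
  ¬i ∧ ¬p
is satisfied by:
  {i: False, p: False}


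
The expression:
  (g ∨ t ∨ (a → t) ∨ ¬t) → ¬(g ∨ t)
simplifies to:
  ¬g ∧ ¬t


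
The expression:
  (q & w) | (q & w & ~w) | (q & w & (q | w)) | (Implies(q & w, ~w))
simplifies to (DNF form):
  True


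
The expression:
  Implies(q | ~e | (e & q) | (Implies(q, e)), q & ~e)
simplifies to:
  q & ~e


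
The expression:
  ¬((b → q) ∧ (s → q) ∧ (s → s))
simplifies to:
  ¬q ∧ (b ∨ s)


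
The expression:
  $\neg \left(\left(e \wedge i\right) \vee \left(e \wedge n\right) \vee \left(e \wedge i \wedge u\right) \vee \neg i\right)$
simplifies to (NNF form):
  $i \wedge \neg e$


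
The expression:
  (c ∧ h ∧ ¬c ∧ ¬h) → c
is always true.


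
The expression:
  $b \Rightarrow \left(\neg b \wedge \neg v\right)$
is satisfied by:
  {b: False}


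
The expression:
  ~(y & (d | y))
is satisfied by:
  {y: False}


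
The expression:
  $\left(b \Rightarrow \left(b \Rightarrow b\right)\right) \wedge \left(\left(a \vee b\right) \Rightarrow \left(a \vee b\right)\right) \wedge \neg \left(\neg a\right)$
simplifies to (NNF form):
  $a$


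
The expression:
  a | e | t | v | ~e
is always true.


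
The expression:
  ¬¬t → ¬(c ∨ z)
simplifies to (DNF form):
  (¬c ∧ ¬z) ∨ ¬t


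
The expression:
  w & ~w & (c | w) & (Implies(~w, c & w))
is never true.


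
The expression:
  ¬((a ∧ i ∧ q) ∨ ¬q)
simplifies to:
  q ∧ (¬a ∨ ¬i)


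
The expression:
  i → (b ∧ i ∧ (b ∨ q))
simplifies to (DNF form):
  b ∨ ¬i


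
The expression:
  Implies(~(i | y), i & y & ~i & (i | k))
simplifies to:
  i | y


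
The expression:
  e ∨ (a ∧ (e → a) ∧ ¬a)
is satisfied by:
  {e: True}


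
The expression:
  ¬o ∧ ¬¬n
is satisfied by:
  {n: True, o: False}


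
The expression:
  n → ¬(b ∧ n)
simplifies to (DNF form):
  ¬b ∨ ¬n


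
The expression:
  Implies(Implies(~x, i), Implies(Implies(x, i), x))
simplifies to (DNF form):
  x | ~i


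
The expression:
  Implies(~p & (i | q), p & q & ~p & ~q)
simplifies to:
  p | (~i & ~q)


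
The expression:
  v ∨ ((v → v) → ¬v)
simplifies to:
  True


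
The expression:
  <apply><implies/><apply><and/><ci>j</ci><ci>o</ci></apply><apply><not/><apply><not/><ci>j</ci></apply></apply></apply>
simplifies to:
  <true/>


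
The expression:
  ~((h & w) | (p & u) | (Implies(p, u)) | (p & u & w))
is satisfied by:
  {p: True, u: False, w: False, h: False}
  {p: True, h: True, u: False, w: False}
  {p: True, w: True, u: False, h: False}


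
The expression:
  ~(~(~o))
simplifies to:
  ~o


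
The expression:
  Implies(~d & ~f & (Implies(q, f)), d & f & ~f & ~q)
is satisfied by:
  {d: True, q: True, f: True}
  {d: True, q: True, f: False}
  {d: True, f: True, q: False}
  {d: True, f: False, q: False}
  {q: True, f: True, d: False}
  {q: True, f: False, d: False}
  {f: True, q: False, d: False}


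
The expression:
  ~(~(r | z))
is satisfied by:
  {r: True, z: True}
  {r: True, z: False}
  {z: True, r: False}


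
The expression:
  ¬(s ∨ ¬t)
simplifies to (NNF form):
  t ∧ ¬s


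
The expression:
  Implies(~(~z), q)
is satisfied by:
  {q: True, z: False}
  {z: False, q: False}
  {z: True, q: True}


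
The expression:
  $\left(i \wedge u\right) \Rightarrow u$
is always true.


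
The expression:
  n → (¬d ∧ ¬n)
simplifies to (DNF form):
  ¬n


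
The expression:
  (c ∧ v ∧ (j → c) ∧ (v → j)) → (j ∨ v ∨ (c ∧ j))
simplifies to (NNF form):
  True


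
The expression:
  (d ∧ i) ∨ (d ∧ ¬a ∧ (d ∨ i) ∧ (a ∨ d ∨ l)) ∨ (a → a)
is always true.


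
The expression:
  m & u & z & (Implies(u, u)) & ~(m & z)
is never true.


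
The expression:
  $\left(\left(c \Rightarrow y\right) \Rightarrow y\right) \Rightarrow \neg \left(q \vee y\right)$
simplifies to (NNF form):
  $\neg y \wedge \left(\neg c \vee \neg q\right)$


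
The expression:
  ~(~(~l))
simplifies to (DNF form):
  ~l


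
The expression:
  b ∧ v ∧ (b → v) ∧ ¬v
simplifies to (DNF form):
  False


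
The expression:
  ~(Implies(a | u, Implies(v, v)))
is never true.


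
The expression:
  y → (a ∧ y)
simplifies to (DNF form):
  a ∨ ¬y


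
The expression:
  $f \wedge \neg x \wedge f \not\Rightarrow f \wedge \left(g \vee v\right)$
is never true.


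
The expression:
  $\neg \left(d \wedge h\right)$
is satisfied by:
  {h: False, d: False}
  {d: True, h: False}
  {h: True, d: False}


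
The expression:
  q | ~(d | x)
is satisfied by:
  {q: True, d: False, x: False}
  {x: True, q: True, d: False}
  {q: True, d: True, x: False}
  {x: True, q: True, d: True}
  {x: False, d: False, q: False}


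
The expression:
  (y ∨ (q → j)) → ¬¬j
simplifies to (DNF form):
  j ∨ (q ∧ ¬y)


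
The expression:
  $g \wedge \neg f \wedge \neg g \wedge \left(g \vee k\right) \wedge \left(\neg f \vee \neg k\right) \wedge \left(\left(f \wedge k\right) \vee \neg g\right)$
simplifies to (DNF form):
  $\text{False}$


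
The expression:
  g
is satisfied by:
  {g: True}


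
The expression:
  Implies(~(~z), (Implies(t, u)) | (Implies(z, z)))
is always true.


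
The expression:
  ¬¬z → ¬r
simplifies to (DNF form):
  ¬r ∨ ¬z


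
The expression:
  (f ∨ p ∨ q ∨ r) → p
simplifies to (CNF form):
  (p ∨ ¬f) ∧ (p ∨ ¬q) ∧ (p ∨ ¬r)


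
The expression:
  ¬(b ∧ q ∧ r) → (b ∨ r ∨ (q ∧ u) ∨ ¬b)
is always true.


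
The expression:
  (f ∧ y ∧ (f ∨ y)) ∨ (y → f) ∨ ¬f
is always true.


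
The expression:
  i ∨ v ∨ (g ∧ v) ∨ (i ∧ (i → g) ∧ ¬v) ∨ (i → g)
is always true.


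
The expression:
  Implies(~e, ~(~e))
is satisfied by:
  {e: True}


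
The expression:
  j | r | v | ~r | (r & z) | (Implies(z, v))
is always true.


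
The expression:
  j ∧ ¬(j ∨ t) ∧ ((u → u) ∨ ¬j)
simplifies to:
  False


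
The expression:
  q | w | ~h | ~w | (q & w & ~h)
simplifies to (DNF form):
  True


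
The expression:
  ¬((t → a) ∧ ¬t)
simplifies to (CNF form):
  t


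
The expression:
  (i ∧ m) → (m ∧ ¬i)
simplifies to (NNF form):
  ¬i ∨ ¬m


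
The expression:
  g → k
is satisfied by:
  {k: True, g: False}
  {g: False, k: False}
  {g: True, k: True}


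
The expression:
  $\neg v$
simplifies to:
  $\neg v$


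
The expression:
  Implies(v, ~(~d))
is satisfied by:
  {d: True, v: False}
  {v: False, d: False}
  {v: True, d: True}


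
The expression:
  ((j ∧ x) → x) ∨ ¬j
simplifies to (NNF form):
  True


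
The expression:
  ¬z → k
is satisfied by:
  {k: True, z: True}
  {k: True, z: False}
  {z: True, k: False}


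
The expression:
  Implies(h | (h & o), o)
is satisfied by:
  {o: True, h: False}
  {h: False, o: False}
  {h: True, o: True}


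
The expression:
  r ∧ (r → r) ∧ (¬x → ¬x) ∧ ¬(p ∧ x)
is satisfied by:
  {r: True, p: False, x: False}
  {r: True, x: True, p: False}
  {r: True, p: True, x: False}


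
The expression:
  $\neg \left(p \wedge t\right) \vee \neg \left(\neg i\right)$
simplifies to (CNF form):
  $i \vee \neg p \vee \neg t$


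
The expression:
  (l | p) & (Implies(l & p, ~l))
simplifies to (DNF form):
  (l & ~p) | (p & ~l)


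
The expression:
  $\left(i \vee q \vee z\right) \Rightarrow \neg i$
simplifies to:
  $\neg i$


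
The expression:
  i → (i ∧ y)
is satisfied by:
  {y: True, i: False}
  {i: False, y: False}
  {i: True, y: True}


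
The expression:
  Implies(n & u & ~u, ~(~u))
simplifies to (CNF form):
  True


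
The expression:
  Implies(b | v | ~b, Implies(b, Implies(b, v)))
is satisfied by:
  {v: True, b: False}
  {b: False, v: False}
  {b: True, v: True}


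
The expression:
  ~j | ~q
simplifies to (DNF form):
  ~j | ~q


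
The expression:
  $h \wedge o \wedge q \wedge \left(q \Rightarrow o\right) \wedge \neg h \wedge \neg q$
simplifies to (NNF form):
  $\text{False}$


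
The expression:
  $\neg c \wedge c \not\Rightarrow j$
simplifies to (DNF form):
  $\text{False}$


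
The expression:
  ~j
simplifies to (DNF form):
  ~j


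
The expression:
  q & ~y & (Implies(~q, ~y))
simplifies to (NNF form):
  q & ~y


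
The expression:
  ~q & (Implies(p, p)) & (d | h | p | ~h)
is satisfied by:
  {q: False}


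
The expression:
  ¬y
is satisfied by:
  {y: False}


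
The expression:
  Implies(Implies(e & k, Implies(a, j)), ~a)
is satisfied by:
  {e: True, k: True, j: False, a: False}
  {e: True, k: False, j: False, a: False}
  {k: True, e: False, j: False, a: False}
  {e: False, k: False, j: False, a: False}
  {e: True, j: True, k: True, a: False}
  {e: True, j: True, k: False, a: False}
  {j: True, k: True, e: False, a: False}
  {j: True, k: False, e: False, a: False}
  {a: True, e: True, j: False, k: True}


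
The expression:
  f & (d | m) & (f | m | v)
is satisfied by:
  {d: True, m: True, f: True}
  {d: True, f: True, m: False}
  {m: True, f: True, d: False}


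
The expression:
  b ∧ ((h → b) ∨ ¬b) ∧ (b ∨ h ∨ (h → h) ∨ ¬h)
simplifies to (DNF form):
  b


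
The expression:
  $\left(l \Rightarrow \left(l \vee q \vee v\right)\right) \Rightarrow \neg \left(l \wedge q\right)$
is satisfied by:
  {l: False, q: False}
  {q: True, l: False}
  {l: True, q: False}


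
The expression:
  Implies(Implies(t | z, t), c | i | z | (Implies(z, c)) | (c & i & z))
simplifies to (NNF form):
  True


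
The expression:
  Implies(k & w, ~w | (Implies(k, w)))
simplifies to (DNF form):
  True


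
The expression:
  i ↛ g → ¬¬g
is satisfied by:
  {g: True, i: False}
  {i: False, g: False}
  {i: True, g: True}


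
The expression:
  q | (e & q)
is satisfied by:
  {q: True}


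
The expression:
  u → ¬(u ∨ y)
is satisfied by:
  {u: False}


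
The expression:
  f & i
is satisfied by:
  {i: True, f: True}


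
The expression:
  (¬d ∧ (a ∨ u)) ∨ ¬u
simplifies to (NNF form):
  ¬d ∨ ¬u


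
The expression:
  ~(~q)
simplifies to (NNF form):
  q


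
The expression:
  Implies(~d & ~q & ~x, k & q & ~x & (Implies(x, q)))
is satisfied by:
  {x: True, d: True, q: True}
  {x: True, d: True, q: False}
  {x: True, q: True, d: False}
  {x: True, q: False, d: False}
  {d: True, q: True, x: False}
  {d: True, q: False, x: False}
  {q: True, d: False, x: False}


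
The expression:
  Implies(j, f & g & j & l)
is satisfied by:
  {g: True, l: True, f: True, j: False}
  {g: True, l: True, f: False, j: False}
  {g: True, f: True, l: False, j: False}
  {g: True, f: False, l: False, j: False}
  {l: True, f: True, g: False, j: False}
  {l: True, f: False, g: False, j: False}
  {f: True, g: False, l: False, j: False}
  {f: False, g: False, l: False, j: False}
  {j: True, g: True, l: True, f: True}


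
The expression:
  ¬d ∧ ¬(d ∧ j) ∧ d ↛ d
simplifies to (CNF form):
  False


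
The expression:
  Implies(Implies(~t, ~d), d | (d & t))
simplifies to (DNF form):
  d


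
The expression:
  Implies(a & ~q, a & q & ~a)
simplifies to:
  q | ~a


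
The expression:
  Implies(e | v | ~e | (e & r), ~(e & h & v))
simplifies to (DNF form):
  ~e | ~h | ~v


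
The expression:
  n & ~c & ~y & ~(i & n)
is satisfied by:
  {n: True, i: False, y: False, c: False}


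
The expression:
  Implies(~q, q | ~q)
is always true.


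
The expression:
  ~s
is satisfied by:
  {s: False}


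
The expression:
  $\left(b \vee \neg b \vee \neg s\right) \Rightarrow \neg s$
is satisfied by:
  {s: False}


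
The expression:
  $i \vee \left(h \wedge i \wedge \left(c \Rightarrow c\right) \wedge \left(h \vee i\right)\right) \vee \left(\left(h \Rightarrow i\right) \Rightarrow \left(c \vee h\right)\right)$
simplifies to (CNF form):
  $c \vee h \vee i$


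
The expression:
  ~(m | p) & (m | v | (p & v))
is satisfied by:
  {v: True, p: False, m: False}


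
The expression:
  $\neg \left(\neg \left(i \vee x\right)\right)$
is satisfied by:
  {i: True, x: True}
  {i: True, x: False}
  {x: True, i: False}


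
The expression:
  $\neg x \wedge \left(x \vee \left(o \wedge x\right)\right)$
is never true.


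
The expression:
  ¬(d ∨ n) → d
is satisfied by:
  {n: True, d: True}
  {n: True, d: False}
  {d: True, n: False}


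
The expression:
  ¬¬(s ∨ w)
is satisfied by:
  {s: True, w: True}
  {s: True, w: False}
  {w: True, s: False}


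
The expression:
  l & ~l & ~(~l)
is never true.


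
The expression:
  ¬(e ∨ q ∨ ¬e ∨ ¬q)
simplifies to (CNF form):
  False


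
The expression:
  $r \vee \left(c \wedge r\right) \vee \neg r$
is always true.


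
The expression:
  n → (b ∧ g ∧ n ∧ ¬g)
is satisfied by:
  {n: False}


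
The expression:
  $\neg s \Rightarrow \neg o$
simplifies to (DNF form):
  $s \vee \neg o$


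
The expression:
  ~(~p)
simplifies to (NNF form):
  p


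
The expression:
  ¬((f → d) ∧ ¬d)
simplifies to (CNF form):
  d ∨ f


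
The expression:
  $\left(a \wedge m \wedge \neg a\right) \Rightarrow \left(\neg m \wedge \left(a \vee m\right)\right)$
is always true.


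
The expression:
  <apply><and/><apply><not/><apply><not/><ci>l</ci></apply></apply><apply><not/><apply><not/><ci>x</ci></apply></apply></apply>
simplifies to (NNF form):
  <apply><and/><ci>l</ci><ci>x</ci></apply>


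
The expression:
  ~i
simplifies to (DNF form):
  ~i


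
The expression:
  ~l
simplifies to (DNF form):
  ~l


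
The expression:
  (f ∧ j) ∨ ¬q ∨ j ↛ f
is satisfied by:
  {j: True, q: False}
  {q: False, j: False}
  {q: True, j: True}


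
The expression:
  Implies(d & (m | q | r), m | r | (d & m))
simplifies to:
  m | r | ~d | ~q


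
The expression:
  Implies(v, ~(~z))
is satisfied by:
  {z: True, v: False}
  {v: False, z: False}
  {v: True, z: True}


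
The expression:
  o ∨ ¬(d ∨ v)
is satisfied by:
  {o: True, v: False, d: False}
  {d: True, o: True, v: False}
  {o: True, v: True, d: False}
  {d: True, o: True, v: True}
  {d: False, v: False, o: False}


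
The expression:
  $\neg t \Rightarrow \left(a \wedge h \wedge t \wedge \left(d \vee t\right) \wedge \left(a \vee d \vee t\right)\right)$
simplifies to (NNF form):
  $t$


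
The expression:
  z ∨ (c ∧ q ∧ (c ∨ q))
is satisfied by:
  {q: True, z: True, c: True}
  {q: True, z: True, c: False}
  {z: True, c: True, q: False}
  {z: True, c: False, q: False}
  {q: True, c: True, z: False}


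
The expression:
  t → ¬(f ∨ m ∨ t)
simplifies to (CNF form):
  ¬t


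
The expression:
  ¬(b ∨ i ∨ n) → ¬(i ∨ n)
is always true.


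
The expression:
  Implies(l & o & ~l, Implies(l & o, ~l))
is always true.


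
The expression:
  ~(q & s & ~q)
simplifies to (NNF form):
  True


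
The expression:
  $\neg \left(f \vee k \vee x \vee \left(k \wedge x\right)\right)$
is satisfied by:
  {x: False, f: False, k: False}


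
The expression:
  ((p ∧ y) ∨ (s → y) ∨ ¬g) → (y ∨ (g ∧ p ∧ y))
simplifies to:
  y ∨ (g ∧ s)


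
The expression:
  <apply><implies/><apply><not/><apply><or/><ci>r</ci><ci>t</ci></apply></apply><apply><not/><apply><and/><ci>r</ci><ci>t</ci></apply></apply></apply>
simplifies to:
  <true/>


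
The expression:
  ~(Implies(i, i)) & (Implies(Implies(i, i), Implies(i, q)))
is never true.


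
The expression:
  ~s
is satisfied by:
  {s: False}


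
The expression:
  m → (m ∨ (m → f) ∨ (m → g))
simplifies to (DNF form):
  True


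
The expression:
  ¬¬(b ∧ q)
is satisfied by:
  {b: True, q: True}


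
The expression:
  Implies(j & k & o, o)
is always true.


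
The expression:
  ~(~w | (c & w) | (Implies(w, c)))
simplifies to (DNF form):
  w & ~c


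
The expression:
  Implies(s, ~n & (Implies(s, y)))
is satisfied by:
  {y: True, s: False, n: False}
  {y: False, s: False, n: False}
  {n: True, y: True, s: False}
  {n: True, y: False, s: False}
  {s: True, y: True, n: False}


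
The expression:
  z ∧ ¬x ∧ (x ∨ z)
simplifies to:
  z ∧ ¬x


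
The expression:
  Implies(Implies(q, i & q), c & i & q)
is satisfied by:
  {c: True, q: True, i: False}
  {q: True, i: False, c: False}
  {i: True, c: True, q: True}


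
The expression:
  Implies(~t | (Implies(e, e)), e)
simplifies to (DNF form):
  e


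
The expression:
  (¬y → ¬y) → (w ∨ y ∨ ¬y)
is always true.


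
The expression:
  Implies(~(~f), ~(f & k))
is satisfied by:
  {k: False, f: False}
  {f: True, k: False}
  {k: True, f: False}


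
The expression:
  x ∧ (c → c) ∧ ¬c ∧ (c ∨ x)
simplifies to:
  x ∧ ¬c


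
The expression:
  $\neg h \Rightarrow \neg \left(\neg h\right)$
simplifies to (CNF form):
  $h$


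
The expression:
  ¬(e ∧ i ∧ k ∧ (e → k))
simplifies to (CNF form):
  ¬e ∨ ¬i ∨ ¬k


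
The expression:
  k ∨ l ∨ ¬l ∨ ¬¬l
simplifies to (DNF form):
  True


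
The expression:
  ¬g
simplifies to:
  ¬g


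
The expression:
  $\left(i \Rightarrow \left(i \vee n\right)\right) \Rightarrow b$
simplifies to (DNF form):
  $b$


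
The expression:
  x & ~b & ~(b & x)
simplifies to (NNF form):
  x & ~b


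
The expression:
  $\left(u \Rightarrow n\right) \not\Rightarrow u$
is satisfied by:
  {u: False}


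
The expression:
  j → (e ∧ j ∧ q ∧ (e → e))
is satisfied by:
  {q: True, e: True, j: False}
  {q: True, e: False, j: False}
  {e: True, q: False, j: False}
  {q: False, e: False, j: False}
  {j: True, q: True, e: True}


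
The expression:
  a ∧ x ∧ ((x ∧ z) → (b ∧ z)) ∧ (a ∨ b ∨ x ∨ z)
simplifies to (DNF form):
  (a ∧ b ∧ x) ∨ (a ∧ x ∧ ¬z)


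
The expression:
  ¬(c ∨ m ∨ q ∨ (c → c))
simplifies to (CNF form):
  False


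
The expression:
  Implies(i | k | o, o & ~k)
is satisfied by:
  {o: True, k: False, i: False}
  {o: False, k: False, i: False}
  {i: True, o: True, k: False}


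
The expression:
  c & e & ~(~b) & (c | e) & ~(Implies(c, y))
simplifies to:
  b & c & e & ~y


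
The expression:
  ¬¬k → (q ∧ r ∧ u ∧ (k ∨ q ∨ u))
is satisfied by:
  {q: True, r: True, u: True, k: False}
  {q: True, r: True, u: False, k: False}
  {q: True, u: True, r: False, k: False}
  {q: True, u: False, r: False, k: False}
  {r: True, u: True, q: False, k: False}
  {r: True, q: False, u: False, k: False}
  {r: False, u: True, q: False, k: False}
  {r: False, q: False, u: False, k: False}
  {q: True, k: True, r: True, u: True}


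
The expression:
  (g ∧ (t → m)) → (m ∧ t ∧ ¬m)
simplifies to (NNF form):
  (t ∧ ¬m) ∨ ¬g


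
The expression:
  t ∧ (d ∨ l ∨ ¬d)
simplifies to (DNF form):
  t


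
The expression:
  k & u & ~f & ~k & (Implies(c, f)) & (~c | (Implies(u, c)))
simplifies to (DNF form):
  False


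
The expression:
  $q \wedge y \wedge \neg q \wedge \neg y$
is never true.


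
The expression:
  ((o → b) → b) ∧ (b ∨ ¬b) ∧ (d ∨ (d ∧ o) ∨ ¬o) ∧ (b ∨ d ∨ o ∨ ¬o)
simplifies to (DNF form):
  (b ∧ ¬o) ∨ (d ∧ o)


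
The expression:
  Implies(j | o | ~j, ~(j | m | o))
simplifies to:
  ~j & ~m & ~o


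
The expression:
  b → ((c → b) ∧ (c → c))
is always true.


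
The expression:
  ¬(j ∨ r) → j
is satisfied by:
  {r: True, j: True}
  {r: True, j: False}
  {j: True, r: False}


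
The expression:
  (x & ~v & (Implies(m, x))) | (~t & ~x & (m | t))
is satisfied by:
  {x: True, m: True, v: False, t: False}
  {x: True, v: False, t: False, m: False}
  {x: True, m: True, t: True, v: False}
  {x: True, t: True, v: False, m: False}
  {m: True, v: False, t: False, x: False}
  {m: True, v: True, t: False, x: False}


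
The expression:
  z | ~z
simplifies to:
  True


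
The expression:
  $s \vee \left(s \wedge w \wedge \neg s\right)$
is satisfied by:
  {s: True}


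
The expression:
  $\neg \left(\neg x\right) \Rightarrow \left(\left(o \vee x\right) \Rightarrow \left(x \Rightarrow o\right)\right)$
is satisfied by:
  {o: True, x: False}
  {x: False, o: False}
  {x: True, o: True}


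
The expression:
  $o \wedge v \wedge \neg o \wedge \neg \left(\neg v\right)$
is never true.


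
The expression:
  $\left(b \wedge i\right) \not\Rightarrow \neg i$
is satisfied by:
  {i: True, b: True}


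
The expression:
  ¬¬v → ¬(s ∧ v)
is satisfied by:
  {s: False, v: False}
  {v: True, s: False}
  {s: True, v: False}


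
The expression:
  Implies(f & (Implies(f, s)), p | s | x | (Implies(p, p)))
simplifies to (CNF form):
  True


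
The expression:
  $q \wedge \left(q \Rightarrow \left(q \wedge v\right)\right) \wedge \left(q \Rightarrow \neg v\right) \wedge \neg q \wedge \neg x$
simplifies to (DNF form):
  $\text{False}$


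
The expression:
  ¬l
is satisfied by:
  {l: False}


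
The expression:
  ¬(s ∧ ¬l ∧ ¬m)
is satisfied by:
  {m: True, l: True, s: False}
  {m: True, s: False, l: False}
  {l: True, s: False, m: False}
  {l: False, s: False, m: False}
  {m: True, l: True, s: True}
  {m: True, s: True, l: False}
  {l: True, s: True, m: False}


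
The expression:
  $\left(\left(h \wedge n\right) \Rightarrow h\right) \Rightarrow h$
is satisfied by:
  {h: True}


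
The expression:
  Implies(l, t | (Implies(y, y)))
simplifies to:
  True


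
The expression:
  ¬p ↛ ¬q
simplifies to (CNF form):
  q ∧ ¬p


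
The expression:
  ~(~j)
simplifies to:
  j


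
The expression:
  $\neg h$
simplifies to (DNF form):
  $\neg h$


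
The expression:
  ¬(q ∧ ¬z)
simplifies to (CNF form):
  z ∨ ¬q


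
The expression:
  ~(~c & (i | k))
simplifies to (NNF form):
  c | (~i & ~k)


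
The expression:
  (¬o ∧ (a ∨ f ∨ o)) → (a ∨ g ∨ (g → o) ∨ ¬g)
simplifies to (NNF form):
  True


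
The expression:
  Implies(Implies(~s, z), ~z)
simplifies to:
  ~z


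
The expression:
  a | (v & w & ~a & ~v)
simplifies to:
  a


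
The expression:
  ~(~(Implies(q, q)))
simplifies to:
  True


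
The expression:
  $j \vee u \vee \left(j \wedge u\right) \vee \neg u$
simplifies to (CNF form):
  $\text{True}$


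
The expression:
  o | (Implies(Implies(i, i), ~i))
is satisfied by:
  {o: True, i: False}
  {i: False, o: False}
  {i: True, o: True}


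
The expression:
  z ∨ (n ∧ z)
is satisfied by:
  {z: True}


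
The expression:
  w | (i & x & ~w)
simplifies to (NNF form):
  w | (i & x)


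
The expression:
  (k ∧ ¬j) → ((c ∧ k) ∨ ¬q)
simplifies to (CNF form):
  c ∨ j ∨ ¬k ∨ ¬q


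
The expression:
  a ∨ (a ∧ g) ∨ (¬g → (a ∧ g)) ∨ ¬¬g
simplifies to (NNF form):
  a ∨ g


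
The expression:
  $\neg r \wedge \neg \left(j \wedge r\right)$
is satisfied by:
  {r: False}


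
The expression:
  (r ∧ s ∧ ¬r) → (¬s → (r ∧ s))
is always true.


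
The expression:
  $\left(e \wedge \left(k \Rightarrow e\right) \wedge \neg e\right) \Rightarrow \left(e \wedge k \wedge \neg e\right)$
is always true.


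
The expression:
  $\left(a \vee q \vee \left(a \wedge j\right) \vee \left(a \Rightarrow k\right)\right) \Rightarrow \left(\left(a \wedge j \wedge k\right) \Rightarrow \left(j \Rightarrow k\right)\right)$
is always true.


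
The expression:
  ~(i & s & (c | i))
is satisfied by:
  {s: False, i: False}
  {i: True, s: False}
  {s: True, i: False}


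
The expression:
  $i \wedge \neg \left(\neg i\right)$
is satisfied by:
  {i: True}


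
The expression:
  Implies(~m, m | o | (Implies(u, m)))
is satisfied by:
  {o: True, m: True, u: False}
  {o: True, u: False, m: False}
  {m: True, u: False, o: False}
  {m: False, u: False, o: False}
  {o: True, m: True, u: True}
  {o: True, u: True, m: False}
  {m: True, u: True, o: False}


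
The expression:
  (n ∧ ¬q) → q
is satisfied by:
  {q: True, n: False}
  {n: False, q: False}
  {n: True, q: True}


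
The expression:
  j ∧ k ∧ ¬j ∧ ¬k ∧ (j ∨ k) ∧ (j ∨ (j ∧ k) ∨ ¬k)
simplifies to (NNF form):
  False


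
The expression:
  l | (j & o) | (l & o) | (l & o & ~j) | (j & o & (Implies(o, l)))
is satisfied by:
  {o: True, l: True, j: True}
  {o: True, l: True, j: False}
  {l: True, j: True, o: False}
  {l: True, j: False, o: False}
  {o: True, j: True, l: False}


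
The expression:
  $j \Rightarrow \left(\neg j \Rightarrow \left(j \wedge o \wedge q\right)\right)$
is always true.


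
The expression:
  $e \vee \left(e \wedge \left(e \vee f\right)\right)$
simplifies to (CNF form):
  $e$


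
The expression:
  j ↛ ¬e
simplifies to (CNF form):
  e ∧ j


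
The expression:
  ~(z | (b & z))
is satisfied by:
  {z: False}


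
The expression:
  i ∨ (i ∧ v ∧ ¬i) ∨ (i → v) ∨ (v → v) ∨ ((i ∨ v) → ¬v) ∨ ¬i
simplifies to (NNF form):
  True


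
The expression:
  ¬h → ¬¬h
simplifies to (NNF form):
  h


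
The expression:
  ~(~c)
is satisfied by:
  {c: True}


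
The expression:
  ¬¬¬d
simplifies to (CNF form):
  ¬d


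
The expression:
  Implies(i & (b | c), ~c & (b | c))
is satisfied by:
  {c: False, i: False}
  {i: True, c: False}
  {c: True, i: False}


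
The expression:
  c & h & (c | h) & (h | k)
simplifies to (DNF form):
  c & h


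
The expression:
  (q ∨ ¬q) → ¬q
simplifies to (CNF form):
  ¬q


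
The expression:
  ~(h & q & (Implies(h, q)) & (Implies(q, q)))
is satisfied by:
  {h: False, q: False}
  {q: True, h: False}
  {h: True, q: False}


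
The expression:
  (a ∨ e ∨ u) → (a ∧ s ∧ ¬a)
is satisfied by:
  {u: False, e: False, a: False}


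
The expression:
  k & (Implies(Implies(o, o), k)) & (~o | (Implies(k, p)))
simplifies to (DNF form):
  (k & p) | (k & ~o)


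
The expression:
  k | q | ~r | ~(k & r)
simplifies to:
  True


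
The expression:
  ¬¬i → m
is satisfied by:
  {m: True, i: False}
  {i: False, m: False}
  {i: True, m: True}


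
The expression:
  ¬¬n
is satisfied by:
  {n: True}


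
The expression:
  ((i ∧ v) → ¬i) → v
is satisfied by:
  {v: True}


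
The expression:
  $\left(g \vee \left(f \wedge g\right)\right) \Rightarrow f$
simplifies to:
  $f \vee \neg g$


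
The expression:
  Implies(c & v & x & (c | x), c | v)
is always true.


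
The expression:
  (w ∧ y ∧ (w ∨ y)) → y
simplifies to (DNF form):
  True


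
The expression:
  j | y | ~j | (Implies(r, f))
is always true.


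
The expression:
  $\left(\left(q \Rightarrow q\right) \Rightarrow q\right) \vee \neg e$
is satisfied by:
  {q: True, e: False}
  {e: False, q: False}
  {e: True, q: True}


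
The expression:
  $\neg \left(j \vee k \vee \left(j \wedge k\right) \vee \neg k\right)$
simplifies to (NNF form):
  $\text{False}$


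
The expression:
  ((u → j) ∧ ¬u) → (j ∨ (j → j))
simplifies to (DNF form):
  True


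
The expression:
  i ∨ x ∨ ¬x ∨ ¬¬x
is always true.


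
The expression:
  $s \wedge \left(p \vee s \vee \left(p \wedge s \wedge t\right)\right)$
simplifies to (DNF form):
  $s$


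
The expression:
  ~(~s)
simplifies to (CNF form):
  s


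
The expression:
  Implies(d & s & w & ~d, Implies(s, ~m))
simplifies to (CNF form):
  True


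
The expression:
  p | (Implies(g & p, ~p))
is always true.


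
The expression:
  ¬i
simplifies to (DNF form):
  ¬i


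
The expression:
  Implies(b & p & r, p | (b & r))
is always true.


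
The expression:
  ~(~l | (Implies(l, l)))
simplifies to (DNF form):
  False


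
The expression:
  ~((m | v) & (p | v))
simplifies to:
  ~v & (~m | ~p)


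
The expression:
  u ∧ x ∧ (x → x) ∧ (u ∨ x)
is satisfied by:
  {u: True, x: True}


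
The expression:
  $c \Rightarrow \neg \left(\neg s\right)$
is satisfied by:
  {s: True, c: False}
  {c: False, s: False}
  {c: True, s: True}


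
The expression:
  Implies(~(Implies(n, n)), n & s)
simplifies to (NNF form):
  True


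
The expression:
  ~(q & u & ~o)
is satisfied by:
  {o: True, u: False, q: False}
  {u: False, q: False, o: False}
  {o: True, q: True, u: False}
  {q: True, u: False, o: False}
  {o: True, u: True, q: False}
  {u: True, o: False, q: False}
  {o: True, q: True, u: True}


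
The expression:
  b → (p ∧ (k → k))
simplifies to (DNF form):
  p ∨ ¬b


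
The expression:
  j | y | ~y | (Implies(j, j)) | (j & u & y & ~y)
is always true.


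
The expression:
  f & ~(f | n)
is never true.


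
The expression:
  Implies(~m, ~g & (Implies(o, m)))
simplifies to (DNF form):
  m | (~g & ~o)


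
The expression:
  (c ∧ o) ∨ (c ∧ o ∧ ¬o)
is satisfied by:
  {c: True, o: True}


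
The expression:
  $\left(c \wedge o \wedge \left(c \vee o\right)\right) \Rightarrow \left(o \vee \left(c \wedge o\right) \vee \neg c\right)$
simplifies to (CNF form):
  $\text{True}$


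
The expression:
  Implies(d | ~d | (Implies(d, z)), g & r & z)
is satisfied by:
  {r: True, z: True, g: True}


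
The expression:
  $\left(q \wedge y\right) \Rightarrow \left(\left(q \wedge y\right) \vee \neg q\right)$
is always true.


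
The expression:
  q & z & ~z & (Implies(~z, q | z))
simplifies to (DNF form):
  False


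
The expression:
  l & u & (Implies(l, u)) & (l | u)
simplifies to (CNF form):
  l & u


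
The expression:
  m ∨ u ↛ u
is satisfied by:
  {m: True}


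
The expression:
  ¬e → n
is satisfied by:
  {n: True, e: True}
  {n: True, e: False}
  {e: True, n: False}


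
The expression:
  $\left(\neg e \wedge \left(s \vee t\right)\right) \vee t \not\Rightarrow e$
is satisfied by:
  {t: True, s: True, e: False}
  {t: True, e: False, s: False}
  {s: True, e: False, t: False}


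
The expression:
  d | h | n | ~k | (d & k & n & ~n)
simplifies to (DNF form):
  d | h | n | ~k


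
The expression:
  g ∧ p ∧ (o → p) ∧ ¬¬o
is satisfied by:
  {p: True, o: True, g: True}


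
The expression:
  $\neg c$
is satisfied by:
  {c: False}


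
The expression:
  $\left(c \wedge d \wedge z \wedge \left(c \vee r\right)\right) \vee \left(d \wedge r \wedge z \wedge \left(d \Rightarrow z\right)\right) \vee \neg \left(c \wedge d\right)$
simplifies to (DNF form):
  $z \vee \neg c \vee \neg d$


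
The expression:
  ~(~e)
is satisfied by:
  {e: True}


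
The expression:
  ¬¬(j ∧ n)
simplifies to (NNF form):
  j ∧ n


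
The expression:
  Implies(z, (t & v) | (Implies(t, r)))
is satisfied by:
  {v: True, r: True, t: False, z: False}
  {v: True, t: False, z: False, r: False}
  {r: True, t: False, z: False, v: False}
  {r: False, t: False, z: False, v: False}
  {v: True, z: True, r: True, t: False}
  {v: True, z: True, r: False, t: False}
  {z: True, r: True, v: False, t: False}
  {z: True, v: False, t: False, r: False}
  {r: True, v: True, t: True, z: False}
  {v: True, t: True, r: False, z: False}
  {r: True, t: True, v: False, z: False}
  {t: True, v: False, z: False, r: False}
  {v: True, z: True, t: True, r: True}
  {v: True, z: True, t: True, r: False}
  {z: True, t: True, r: True, v: False}


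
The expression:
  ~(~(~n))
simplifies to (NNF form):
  ~n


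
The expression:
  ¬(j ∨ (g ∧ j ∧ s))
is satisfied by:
  {j: False}


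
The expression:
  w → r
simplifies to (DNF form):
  r ∨ ¬w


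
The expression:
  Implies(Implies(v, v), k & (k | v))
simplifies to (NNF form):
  k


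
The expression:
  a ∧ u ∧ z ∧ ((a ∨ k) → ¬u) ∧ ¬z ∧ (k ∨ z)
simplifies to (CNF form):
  False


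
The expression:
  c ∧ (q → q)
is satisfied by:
  {c: True}


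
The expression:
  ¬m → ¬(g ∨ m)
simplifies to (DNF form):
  m ∨ ¬g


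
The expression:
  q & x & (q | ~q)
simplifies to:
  q & x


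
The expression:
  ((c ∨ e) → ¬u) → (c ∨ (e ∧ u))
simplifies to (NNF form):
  c ∨ (e ∧ u)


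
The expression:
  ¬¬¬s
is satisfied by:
  {s: False}


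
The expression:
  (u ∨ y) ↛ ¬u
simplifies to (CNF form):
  u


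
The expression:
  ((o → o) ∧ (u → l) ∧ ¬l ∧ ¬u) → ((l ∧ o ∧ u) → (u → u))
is always true.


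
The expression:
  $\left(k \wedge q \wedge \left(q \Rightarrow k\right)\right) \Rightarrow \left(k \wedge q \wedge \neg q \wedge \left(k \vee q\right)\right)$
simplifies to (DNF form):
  $\neg k \vee \neg q$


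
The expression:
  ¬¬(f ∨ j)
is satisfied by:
  {f: True, j: True}
  {f: True, j: False}
  {j: True, f: False}


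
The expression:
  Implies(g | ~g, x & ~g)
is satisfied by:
  {x: True, g: False}


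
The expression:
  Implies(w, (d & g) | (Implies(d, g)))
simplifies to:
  g | ~d | ~w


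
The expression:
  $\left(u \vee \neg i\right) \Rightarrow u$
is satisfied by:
  {i: True, u: True}
  {i: True, u: False}
  {u: True, i: False}


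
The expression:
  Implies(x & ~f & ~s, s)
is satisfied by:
  {s: True, f: True, x: False}
  {s: True, f: False, x: False}
  {f: True, s: False, x: False}
  {s: False, f: False, x: False}
  {x: True, s: True, f: True}
  {x: True, s: True, f: False}
  {x: True, f: True, s: False}


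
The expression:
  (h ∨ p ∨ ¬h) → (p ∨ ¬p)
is always true.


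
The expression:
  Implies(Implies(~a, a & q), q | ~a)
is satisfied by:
  {q: True, a: False}
  {a: False, q: False}
  {a: True, q: True}


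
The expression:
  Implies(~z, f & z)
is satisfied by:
  {z: True}


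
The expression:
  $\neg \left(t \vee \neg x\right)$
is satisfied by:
  {x: True, t: False}


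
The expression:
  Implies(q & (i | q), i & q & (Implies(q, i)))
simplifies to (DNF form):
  i | ~q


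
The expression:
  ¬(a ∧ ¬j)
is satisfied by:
  {j: True, a: False}
  {a: False, j: False}
  {a: True, j: True}


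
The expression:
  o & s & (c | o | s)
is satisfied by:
  {s: True, o: True}


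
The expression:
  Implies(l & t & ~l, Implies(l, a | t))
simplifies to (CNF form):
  True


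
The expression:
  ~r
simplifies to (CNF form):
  ~r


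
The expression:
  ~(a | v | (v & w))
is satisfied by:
  {v: False, a: False}


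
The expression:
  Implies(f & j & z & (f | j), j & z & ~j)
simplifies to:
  ~f | ~j | ~z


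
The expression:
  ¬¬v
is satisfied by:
  {v: True}


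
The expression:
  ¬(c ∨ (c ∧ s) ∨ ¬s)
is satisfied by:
  {s: True, c: False}


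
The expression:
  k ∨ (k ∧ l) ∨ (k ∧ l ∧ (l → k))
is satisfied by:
  {k: True}


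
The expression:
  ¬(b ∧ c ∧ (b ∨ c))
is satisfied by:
  {c: False, b: False}
  {b: True, c: False}
  {c: True, b: False}


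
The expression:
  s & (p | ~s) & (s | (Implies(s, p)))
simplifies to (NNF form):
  p & s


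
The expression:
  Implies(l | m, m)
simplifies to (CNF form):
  m | ~l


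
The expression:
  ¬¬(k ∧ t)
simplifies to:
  k ∧ t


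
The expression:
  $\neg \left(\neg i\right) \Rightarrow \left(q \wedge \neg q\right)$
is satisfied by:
  {i: False}


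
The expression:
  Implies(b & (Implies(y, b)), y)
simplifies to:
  y | ~b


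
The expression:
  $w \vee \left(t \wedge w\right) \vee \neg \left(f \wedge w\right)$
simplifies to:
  $\text{True}$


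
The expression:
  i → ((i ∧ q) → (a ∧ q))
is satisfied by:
  {a: True, q: False, i: False}
  {q: False, i: False, a: False}
  {a: True, i: True, q: False}
  {i: True, q: False, a: False}
  {a: True, q: True, i: False}
  {q: True, a: False, i: False}
  {a: True, i: True, q: True}


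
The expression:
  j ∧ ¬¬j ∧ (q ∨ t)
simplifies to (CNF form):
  j ∧ (q ∨ t)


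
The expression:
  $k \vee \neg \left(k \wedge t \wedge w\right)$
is always true.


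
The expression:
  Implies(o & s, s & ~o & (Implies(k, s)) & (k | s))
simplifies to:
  ~o | ~s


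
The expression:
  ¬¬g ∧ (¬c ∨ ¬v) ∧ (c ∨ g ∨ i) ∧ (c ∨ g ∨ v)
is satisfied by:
  {g: True, v: False, c: False}
  {c: True, g: True, v: False}
  {v: True, g: True, c: False}


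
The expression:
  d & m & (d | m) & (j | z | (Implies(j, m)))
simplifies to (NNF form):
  d & m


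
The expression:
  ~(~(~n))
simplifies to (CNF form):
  ~n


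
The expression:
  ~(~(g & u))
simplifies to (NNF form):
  g & u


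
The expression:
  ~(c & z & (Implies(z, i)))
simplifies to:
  ~c | ~i | ~z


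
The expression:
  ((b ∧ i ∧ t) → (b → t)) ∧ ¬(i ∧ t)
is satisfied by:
  {t: False, i: False}
  {i: True, t: False}
  {t: True, i: False}


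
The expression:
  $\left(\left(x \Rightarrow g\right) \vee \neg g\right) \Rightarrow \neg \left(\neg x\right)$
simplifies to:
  $x$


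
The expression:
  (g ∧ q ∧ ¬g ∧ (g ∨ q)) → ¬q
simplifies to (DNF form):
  True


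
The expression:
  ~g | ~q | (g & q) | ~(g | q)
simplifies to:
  True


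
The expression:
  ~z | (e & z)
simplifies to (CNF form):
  e | ~z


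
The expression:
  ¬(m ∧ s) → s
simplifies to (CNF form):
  s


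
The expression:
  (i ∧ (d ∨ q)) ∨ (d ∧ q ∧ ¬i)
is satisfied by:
  {i: True, d: True, q: True}
  {i: True, d: True, q: False}
  {i: True, q: True, d: False}
  {d: True, q: True, i: False}


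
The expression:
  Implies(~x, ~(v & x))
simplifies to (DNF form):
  True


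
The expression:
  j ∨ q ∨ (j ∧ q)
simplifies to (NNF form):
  j ∨ q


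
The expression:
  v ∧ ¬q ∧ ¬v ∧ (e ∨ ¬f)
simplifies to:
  False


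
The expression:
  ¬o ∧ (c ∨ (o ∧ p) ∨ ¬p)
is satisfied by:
  {c: True, o: False, p: False}
  {o: False, p: False, c: False}
  {c: True, p: True, o: False}


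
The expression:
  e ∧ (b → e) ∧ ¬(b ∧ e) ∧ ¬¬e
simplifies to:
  e ∧ ¬b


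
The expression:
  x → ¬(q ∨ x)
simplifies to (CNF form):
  ¬x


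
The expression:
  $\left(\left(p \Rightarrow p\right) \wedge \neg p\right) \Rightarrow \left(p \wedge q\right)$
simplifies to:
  $p$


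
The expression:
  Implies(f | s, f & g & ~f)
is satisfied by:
  {f: False, s: False}
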